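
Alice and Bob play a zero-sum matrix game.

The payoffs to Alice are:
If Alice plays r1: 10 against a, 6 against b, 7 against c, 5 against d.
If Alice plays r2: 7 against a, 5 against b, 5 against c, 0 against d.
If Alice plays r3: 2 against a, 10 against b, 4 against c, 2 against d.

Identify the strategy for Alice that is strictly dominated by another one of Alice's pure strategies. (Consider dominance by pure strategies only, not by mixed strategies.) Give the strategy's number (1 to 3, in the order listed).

2

Compare r2 with r1: 10 > 7, 6 > 5, 7 > 5, 5 > 0.
So r1 strictly dominates r2 for Alice; r2 is strictly dominated.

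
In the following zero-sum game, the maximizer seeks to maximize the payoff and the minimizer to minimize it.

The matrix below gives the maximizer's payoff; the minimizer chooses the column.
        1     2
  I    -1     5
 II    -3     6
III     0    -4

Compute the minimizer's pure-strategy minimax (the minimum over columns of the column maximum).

The worst case (largest entry) in each column is 1: 0, 2: 6.
The best (smallest) of these is 0.

0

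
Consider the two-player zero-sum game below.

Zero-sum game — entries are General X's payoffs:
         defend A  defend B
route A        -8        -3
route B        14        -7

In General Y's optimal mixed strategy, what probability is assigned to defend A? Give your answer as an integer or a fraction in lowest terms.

2/13

Row minima are -8 and -7, so General X's maximin is -7; column maxima are 14 and -3, so General Y's minimax is -3. These differ, so the equilibrium is in mixed strategies.
Let General Y play defend A with probability q. General X is indifferent when −8q − 3(1−q) = 14q − 7(1−q), giving q = 2/13.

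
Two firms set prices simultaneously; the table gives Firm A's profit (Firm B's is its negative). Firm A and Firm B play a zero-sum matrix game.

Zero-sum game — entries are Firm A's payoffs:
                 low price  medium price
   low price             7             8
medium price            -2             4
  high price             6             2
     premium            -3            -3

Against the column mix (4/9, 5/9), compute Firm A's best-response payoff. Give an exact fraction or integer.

low price: (7)·(4/9) + (8)·(5/9) = 68/9.
medium price: (-2)·(4/9) + (4)·(5/9) = 4/3.
high price: (6)·(4/9) + (2)·(5/9) = 34/9.
premium: (-3)·(4/9) + (-3)·(5/9) = -3.
The best pure response is low price with expected payoff 68/9.

68/9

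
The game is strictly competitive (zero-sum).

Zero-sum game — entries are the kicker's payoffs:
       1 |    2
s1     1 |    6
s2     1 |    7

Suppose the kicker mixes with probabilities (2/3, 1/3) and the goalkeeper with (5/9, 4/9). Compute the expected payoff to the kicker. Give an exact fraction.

Against (5/9, 4/9), each row's expected payoff is s1: 29/9; s2: 11/3.
Taking the (2/3, 1/3)-weighted average: (2/3)·(29/9) + (1/3)·(11/3) = 91/27.

91/27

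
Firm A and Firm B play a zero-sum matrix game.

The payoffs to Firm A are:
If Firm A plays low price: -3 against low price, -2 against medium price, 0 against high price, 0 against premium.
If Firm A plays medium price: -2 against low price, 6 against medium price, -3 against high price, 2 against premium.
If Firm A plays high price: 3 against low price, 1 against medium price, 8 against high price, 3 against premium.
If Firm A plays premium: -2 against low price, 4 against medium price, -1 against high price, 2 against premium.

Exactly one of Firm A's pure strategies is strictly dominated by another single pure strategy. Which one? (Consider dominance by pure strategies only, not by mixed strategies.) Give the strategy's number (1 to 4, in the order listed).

1

Compare low price with high price: 3 > -3, 1 > -2, 8 > 0, 3 > 0.
So high price strictly dominates low price for Firm A; low price is strictly dominated.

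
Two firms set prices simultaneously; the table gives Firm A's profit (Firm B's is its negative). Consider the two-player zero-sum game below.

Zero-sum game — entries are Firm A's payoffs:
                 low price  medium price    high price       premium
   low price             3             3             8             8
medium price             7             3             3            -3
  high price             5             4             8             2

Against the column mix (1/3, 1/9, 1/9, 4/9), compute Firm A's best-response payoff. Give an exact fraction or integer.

low price: (3)·(1/3) + (3)·(1/9) + (8)·(1/9) + (8)·(4/9) = 52/9.
medium price: (7)·(1/3) + (3)·(1/9) + (3)·(1/9) + (-3)·(4/9) = 5/3.
high price: (5)·(1/3) + (4)·(1/9) + (8)·(1/9) + (2)·(4/9) = 35/9.
The best pure response is low price with expected payoff 52/9.

52/9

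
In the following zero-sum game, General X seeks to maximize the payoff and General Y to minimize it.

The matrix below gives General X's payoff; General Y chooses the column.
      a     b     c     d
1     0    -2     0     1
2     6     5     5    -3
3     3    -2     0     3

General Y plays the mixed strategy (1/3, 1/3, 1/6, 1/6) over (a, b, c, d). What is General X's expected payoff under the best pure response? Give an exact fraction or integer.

1: (0)·(1/3) + (-2)·(1/3) + (0)·(1/6) + (1)·(1/6) = -1/2.
2: (6)·(1/3) + (5)·(1/3) + (5)·(1/6) + (-3)·(1/6) = 4.
3: (3)·(1/3) + (-2)·(1/3) + (0)·(1/6) + (3)·(1/6) = 5/6.
The best pure response is 2 with expected payoff 4.

4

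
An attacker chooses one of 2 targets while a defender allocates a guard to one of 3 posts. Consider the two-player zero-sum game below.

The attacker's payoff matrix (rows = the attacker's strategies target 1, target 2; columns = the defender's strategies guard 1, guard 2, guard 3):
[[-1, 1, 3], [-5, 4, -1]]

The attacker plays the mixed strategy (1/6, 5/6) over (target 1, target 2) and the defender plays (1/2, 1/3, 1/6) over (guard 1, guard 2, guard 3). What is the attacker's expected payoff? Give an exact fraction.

Against (1/2, 1/3, 1/6), each row's expected payoff is target 1: 1/3; target 2: -4/3.
Taking the (1/6, 5/6)-weighted average: (1/6)·(1/3) + (5/6)·(-4/3) = -19/18.

-19/18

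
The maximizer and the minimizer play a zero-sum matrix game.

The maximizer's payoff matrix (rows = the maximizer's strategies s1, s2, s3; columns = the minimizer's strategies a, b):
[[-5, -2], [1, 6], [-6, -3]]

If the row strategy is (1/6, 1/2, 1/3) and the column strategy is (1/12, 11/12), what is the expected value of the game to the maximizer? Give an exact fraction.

4/3

Against (1/12, 11/12), each row's expected payoff is s1: -9/4; s2: 67/12; s3: -13/4.
Taking the (1/6, 1/2, 1/3)-weighted average: (1/6)·(-9/4) + (1/2)·(67/12) + (1/3)·(-13/4) = 4/3.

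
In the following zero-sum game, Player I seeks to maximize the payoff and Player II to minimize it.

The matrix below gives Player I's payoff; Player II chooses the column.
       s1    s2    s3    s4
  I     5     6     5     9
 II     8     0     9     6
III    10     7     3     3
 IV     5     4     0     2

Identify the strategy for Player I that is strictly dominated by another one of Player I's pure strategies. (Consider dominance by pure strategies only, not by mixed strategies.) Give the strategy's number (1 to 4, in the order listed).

Compare IV with III: 10 > 5, 7 > 4, 3 > 0, 3 > 2.
So III strictly dominates IV for Player I; IV is strictly dominated.

4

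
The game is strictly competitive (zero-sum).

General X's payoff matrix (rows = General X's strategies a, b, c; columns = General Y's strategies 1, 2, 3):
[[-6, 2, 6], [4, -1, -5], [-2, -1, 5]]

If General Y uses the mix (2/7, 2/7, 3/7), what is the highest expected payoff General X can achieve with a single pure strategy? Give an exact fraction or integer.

10/7

a: (-6)·(2/7) + (2)·(2/7) + (6)·(3/7) = 10/7.
b: (4)·(2/7) + (-1)·(2/7) + (-5)·(3/7) = -9/7.
c: (-2)·(2/7) + (-1)·(2/7) + (5)·(3/7) = 9/7.
The best pure response is a with expected payoff 10/7.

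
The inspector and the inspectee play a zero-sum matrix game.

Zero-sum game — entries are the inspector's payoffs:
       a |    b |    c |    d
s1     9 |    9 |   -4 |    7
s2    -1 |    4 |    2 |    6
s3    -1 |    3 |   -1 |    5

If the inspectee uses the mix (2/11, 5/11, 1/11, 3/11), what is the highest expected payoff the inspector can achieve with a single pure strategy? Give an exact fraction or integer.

s1: (9)·(2/11) + (9)·(5/11) + (-4)·(1/11) + (7)·(3/11) = 80/11.
s2: (-1)·(2/11) + (4)·(5/11) + (2)·(1/11) + (6)·(3/11) = 38/11.
s3: (-1)·(2/11) + (3)·(5/11) + (-1)·(1/11) + (5)·(3/11) = 27/11.
The best pure response is s1 with expected payoff 80/11.

80/11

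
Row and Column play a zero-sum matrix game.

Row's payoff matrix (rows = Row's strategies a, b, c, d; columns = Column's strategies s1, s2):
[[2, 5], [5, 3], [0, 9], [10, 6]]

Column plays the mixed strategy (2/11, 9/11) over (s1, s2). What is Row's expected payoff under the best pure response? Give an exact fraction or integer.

81/11

a: (2)·(2/11) + (5)·(9/11) = 49/11.
b: (5)·(2/11) + (3)·(9/11) = 37/11.
c: (0)·(2/11) + (9)·(9/11) = 81/11.
d: (10)·(2/11) + (6)·(9/11) = 74/11.
The best pure response is c with expected payoff 81/11.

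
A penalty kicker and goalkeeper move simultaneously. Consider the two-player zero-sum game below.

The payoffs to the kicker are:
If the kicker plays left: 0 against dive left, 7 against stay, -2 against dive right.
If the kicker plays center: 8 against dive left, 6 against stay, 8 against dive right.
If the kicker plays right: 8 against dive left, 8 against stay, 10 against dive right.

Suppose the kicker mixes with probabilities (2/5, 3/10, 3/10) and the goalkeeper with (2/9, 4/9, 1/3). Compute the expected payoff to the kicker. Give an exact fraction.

Against (2/9, 4/9, 1/3), each row's expected payoff is left: 22/9; center: 64/9; right: 26/3.
Taking the (2/5, 3/10, 3/10)-weighted average: (2/5)·(22/9) + (3/10)·(64/9) + (3/10)·(26/3) = 257/45.

257/45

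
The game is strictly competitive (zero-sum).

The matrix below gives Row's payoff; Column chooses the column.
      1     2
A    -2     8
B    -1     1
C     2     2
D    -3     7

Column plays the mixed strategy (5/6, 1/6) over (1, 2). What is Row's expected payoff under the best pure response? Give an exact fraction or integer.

2

A: (-2)·(5/6) + (8)·(1/6) = -1/3.
B: (-1)·(5/6) + (1)·(1/6) = -2/3.
C: (2)·(5/6) + (2)·(1/6) = 2.
D: (-3)·(5/6) + (7)·(1/6) = -4/3.
The best pure response is C with expected payoff 2.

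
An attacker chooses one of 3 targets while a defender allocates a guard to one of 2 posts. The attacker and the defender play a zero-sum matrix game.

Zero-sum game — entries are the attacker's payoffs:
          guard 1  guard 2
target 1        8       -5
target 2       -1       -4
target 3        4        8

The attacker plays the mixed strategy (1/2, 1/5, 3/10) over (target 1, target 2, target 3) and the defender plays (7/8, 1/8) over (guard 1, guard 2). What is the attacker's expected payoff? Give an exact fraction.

Against (7/8, 1/8), each row's expected payoff is target 1: 51/8; target 2: -11/8; target 3: 9/2.
Taking the (1/2, 1/5, 3/10)-weighted average: (1/2)·(51/8) + (1/5)·(-11/8) + (3/10)·(9/2) = 341/80.

341/80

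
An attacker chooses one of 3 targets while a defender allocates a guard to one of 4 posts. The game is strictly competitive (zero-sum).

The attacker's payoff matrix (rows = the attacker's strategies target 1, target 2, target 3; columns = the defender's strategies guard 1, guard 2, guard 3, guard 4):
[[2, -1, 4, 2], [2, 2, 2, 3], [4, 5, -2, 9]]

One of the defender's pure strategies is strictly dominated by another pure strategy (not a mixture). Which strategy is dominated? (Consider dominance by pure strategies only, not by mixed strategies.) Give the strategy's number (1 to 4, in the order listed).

4

The defender prefers columns that give the attacker less. Compare guard 4 with guard 2: -1 < 2, 2 < 3, 5 < 9.
So guard 2 strictly dominates guard 4 for the defender; guard 4 is strictly dominated.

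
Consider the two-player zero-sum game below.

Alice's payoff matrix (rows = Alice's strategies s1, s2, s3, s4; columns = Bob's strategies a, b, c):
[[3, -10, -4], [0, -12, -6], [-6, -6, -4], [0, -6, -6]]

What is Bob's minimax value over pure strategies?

The worst case (largest entry) in each column is a: 3, b: -6, c: -4.
The best (smallest) of these is -6.

-6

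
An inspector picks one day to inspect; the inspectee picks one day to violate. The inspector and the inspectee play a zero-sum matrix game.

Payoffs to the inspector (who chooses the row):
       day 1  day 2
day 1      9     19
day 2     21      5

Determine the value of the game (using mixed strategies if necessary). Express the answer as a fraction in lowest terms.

Row minima are 9 and 5, so the inspector's maximin is 9; column maxima are 21 and 19, so the inspectee's minimax is 19. These differ, so the equilibrium is in mixed strategies.
Let the inspector play day 1 with probability p. The inspectee is indifferent when 9p + 21(1−p) = 19p + 5(1−p), giving p = 8/13.
Let the inspectee play day 1 with probability q. The inspector is indifferent when 9q + 19(1−q) = 21q + 5(1−q), giving q = 7/13.
The value is 9·(7/13) + (19)·(6/13) = 177/13.

177/13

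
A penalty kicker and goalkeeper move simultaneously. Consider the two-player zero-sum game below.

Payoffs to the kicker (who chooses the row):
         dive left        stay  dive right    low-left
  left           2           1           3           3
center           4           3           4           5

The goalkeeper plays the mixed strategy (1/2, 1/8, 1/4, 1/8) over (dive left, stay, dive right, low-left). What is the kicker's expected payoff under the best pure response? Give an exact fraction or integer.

4

left: (2)·(1/2) + (1)·(1/8) + (3)·(1/4) + (3)·(1/8) = 9/4.
center: (4)·(1/2) + (3)·(1/8) + (4)·(1/4) + (5)·(1/8) = 4.
The best pure response is center with expected payoff 4.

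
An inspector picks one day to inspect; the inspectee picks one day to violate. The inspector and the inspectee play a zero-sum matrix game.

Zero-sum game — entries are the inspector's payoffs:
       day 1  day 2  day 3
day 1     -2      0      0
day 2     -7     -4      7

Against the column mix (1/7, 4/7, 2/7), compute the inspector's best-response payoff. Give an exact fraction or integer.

-2/7

day 1: (-2)·(1/7) + (0)·(4/7) + (0)·(2/7) = -2/7.
day 2: (-7)·(1/7) + (-4)·(4/7) + (7)·(2/7) = -9/7.
The best pure response is day 1 with expected payoff -2/7.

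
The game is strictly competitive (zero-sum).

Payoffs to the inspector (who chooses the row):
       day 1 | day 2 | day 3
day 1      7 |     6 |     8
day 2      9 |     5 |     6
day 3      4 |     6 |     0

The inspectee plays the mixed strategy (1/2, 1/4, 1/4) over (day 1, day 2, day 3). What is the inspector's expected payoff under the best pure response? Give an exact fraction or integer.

29/4

day 1: (7)·(1/2) + (6)·(1/4) + (8)·(1/4) = 7.
day 2: (9)·(1/2) + (5)·(1/4) + (6)·(1/4) = 29/4.
day 3: (4)·(1/2) + (6)·(1/4) + (0)·(1/4) = 7/2.
The best pure response is day 2 with expected payoff 29/4.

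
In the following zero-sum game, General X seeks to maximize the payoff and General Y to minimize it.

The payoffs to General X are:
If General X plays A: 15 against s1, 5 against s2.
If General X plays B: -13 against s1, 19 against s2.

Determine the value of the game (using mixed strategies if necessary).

25/3

Row minima are 5 and -13, so General X's maximin is 5; column maxima are 15 and 19, so General Y's minimax is 15. These differ, so the equilibrium is in mixed strategies.
Let General X play A with probability p. General Y is indifferent when 15p − 13(1−p) = 5p + 19(1−p), giving p = 16/21.
Let General Y play s1 with probability q. General X is indifferent when 15q + 5(1−q) = −13q + 19(1−q), giving q = 1/3.
The value is 15·(1/3) + (5)·(2/3) = 25/3.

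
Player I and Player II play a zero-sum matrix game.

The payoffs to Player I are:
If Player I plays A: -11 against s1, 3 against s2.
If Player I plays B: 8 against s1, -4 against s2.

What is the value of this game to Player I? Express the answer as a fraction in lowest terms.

Row minima are -11 and -4, so Player I's maximin is -4; column maxima are 8 and 3, so Player II's minimax is 3. These differ, so the equilibrium is in mixed strategies.
Let Player I play A with probability p. Player II is indifferent when −11p + 8(1−p) = 3p − 4(1−p), giving p = 6/13.
Let Player II play s1 with probability q. Player I is indifferent when −11q + 3(1−q) = 8q − 4(1−q), giving q = 7/26.
The value is -11·(7/26) + (3)·(19/26) = -10/13.

-10/13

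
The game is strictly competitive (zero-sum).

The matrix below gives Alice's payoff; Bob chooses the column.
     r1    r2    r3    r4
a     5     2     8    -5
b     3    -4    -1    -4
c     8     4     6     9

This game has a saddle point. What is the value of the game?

4

Row minima: -5, -4, 4 → Alice's maximin is 4.
Column maxima: 8, 4, 8, 9 → Bob's minimax is 4.
They coincide at (c, r2), so the value is 4.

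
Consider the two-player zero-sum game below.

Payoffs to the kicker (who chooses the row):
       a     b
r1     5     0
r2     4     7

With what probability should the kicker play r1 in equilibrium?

Row minima are 0 and 4, so the kicker's maximin is 4; column maxima are 5 and 7, so the goalkeeper's minimax is 5. These differ, so the equilibrium is in mixed strategies.
Let the kicker play r1 with probability p. The goalkeeper is indifferent when 5p + 4(1−p) = 7(1−p), giving p = 3/8.

3/8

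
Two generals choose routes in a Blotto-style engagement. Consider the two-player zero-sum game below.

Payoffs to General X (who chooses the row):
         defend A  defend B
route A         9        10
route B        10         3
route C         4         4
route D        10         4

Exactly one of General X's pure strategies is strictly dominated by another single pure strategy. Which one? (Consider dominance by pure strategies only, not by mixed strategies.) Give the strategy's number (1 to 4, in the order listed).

Compare route C with route A: 9 > 4, 10 > 4.
So route A strictly dominates route C for General X; route C is strictly dominated.

3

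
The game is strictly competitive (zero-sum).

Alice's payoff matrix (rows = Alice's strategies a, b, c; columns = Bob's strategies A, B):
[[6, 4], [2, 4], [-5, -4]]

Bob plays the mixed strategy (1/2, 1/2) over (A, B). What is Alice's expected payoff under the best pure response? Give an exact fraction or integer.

5

a: (6)·(1/2) + (4)·(1/2) = 5.
b: (2)·(1/2) + (4)·(1/2) = 3.
c: (-5)·(1/2) + (-4)·(1/2) = -9/2.
The best pure response is a with expected payoff 5.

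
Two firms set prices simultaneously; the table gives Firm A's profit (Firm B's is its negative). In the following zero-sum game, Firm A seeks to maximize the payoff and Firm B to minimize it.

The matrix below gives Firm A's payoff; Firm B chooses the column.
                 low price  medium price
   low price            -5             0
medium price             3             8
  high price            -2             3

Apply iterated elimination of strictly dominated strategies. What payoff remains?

Row high price is strictly dominated by row medium price (3>-2, 8>3); eliminate high price.
Column medium price is strictly dominated by low price for Firm B (-5<0, 3<8); eliminate medium price.
Row low price is strictly dominated by row medium price (3>-5); eliminate low price.
Only (medium price, low price) remains, with payoff 3.

3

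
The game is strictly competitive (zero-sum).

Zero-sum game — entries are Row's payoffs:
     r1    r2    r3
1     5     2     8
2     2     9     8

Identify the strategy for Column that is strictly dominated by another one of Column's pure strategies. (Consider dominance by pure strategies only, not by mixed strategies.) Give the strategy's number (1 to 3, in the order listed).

Column prefers columns that give Row less. Compare r3 with r1: 5 < 8, 2 < 8.
So r1 strictly dominates r3 for Column; r3 is strictly dominated.

3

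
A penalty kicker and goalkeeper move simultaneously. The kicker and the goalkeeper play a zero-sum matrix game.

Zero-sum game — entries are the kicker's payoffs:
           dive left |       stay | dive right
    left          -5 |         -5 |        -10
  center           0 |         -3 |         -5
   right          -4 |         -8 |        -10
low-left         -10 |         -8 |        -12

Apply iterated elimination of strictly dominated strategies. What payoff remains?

-5

Column dive left is strictly dominated by dive right for the goalkeeper (-10<-5, -5<0, -10<-4, -12<-10); eliminate dive left.
Row left is strictly dominated by row center (-3>-5, -5>-10); eliminate left.
Column stay is strictly dominated by dive right for the goalkeeper (-5<-3, -10<-8, -12<-8); eliminate stay.
Row right is strictly dominated by row center (-5>-10); eliminate right.
Row low-left is strictly dominated by row center (-5>-12); eliminate low-left.
Only (center, dive right) remains, with payoff -5.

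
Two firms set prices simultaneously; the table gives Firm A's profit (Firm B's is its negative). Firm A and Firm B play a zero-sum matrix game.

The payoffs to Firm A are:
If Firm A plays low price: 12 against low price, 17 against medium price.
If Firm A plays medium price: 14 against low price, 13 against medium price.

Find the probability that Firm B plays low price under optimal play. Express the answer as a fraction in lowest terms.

Row minima are 12 and 13, so Firm A's maximin is 13; column maxima are 14 and 17, so Firm B's minimax is 14. These differ, so the equilibrium is in mixed strategies.
Let Firm B play low price with probability q. Firm A is indifferent when 12q + 17(1−q) = 14q + 13(1−q), giving q = 2/3.

2/3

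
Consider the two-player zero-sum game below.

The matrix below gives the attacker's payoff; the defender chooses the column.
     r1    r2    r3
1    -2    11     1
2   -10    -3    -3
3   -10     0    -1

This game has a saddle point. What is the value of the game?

Row minima: -2, -10, -10 → the attacker's maximin is -2.
Column maxima: -2, 11, 1 → the defender's minimax is -2.
They coincide at (1, r1), so the value is -2.

-2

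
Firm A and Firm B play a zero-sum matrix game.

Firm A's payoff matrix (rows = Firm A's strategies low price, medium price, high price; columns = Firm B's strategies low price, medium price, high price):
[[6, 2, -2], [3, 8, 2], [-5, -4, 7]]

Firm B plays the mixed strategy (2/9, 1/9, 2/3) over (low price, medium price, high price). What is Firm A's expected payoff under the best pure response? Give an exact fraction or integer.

28/9

low price: (6)·(2/9) + (2)·(1/9) + (-2)·(2/3) = 2/9.
medium price: (3)·(2/9) + (8)·(1/9) + (2)·(2/3) = 26/9.
high price: (-5)·(2/9) + (-4)·(1/9) + (7)·(2/3) = 28/9.
The best pure response is high price with expected payoff 28/9.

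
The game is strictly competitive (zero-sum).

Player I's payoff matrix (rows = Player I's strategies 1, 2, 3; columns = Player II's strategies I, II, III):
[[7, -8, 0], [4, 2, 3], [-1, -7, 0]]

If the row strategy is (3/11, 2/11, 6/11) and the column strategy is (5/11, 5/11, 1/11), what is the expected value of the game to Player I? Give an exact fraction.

Against (5/11, 5/11, 1/11), each row's expected payoff is 1: -5/11; 2: 3; 3: -40/11.
Taking the (3/11, 2/11, 6/11)-weighted average: (3/11)·(-5/11) + (2/11)·(3) + (6/11)·(-40/11) = -189/121.

-189/121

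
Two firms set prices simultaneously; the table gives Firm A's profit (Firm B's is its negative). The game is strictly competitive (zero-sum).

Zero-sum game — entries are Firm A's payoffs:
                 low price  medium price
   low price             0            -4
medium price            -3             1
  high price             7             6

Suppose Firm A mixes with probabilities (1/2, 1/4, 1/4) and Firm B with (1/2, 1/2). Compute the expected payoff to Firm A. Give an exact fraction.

Against (1/2, 1/2), each row's expected payoff is low price: -2; medium price: -1; high price: 13/2.
Taking the (1/2, 1/4, 1/4)-weighted average: (1/2)·(-2) + (1/4)·(-1) + (1/4)·(13/2) = 3/8.

3/8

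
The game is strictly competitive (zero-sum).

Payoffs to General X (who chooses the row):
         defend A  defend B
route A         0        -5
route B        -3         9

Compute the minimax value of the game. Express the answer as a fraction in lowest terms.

-15/17

Row minima are -5 and -3, so General X's maximin is -3; column maxima are 0 and 9, so General Y's minimax is 0. These differ, so the equilibrium is in mixed strategies.
Let General X play route A with probability p. General Y is indifferent when −3(1−p) = −5p + 9(1−p), giving p = 12/17.
Let General Y play defend A with probability q. General X is indifferent when −5(1−q) = −3q + 9(1−q), giving q = 14/17.
The value is 0·(14/17) + (-5)·(3/17) = -15/17.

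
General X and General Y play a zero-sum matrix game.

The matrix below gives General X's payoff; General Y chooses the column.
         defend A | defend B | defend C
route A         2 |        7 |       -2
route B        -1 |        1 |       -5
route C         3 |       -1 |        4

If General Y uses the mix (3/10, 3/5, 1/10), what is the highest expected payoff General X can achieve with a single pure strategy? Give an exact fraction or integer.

route A: (2)·(3/10) + (7)·(3/5) + (-2)·(1/10) = 23/5.
route B: (-1)·(3/10) + (1)·(3/5) + (-5)·(1/10) = -1/5.
route C: (3)·(3/10) + (-1)·(3/5) + (4)·(1/10) = 7/10.
The best pure response is route A with expected payoff 23/5.

23/5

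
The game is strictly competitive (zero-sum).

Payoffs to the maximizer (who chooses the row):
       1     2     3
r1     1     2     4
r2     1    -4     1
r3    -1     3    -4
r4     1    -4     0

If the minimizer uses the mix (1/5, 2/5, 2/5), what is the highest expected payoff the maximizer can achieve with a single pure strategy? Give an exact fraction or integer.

r1: (1)·(1/5) + (2)·(2/5) + (4)·(2/5) = 13/5.
r2: (1)·(1/5) + (-4)·(2/5) + (1)·(2/5) = -1.
r3: (-1)·(1/5) + (3)·(2/5) + (-4)·(2/5) = -3/5.
r4: (1)·(1/5) + (-4)·(2/5) + (0)·(2/5) = -7/5.
The best pure response is r1 with expected payoff 13/5.

13/5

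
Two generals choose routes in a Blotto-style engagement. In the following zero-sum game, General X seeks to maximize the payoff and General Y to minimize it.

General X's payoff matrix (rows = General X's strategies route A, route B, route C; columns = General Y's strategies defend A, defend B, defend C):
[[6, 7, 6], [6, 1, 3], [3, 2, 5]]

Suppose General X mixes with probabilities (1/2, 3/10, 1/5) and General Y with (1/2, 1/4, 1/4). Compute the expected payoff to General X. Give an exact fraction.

Against (1/2, 1/4, 1/4), each row's expected payoff is route A: 25/4; route B: 4; route C: 13/4.
Taking the (1/2, 3/10, 1/5)-weighted average: (1/2)·(25/4) + (3/10)·(4) + (1/5)·(13/4) = 199/40.

199/40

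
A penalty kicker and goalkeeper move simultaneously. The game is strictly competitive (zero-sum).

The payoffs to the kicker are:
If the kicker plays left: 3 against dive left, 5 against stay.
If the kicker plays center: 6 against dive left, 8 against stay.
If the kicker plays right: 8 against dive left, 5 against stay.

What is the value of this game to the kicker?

Row left is strictly dominated by row center, so the kicker never plays it.
The remaining 2×2 game on (center, right) × (dive left, stay) has no saddle point. Let the kicker play center with probability p; indifference gives 6p + 8(1−p) = 8p + 5(1−p), so p = 3/5.
Similarly the goalkeeper's optimal q on dive left is 3/5, and the value is 6·(3/5) + (8)·(2/5) = 34/5.

34/5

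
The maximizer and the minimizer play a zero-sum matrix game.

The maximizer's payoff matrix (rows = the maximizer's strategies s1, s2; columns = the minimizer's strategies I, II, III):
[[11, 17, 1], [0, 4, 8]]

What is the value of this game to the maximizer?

44/9

Column II is strictly dominated by I for the minimizer (it gives the maximizer more in every row).
The remaining 2×2 game on (s1, s2) × (I, III) has no saddle point. Let the maximizer play s1 with probability p; indifference gives 11p = p + 8(1−p), so p = 4/9.
Similarly the minimizer's optimal q on I is 7/18, and the value is 11·(7/18) + (1)·(11/18) = 44/9.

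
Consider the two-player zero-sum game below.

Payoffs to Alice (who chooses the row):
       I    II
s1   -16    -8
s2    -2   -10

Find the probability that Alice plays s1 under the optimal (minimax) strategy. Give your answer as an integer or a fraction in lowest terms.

Row minima are -16 and -10, so Alice's maximin is -10; column maxima are -2 and -8, so Bob's minimax is -8. These differ, so the equilibrium is in mixed strategies.
Let Alice play s1 with probability p. Bob is indifferent when −16p − 2(1−p) = −8p − 10(1−p), giving p = 1/2.

1/2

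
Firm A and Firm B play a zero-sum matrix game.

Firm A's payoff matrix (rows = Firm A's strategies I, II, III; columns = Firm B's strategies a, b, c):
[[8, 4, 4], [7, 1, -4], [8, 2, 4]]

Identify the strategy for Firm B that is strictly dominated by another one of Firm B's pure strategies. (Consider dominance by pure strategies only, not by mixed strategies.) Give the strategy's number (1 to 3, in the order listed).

1

Firm B prefers columns that give Firm A less. Compare a with b: 4 < 8, 1 < 7, 2 < 8.
So b strictly dominates a for Firm B; a is strictly dominated.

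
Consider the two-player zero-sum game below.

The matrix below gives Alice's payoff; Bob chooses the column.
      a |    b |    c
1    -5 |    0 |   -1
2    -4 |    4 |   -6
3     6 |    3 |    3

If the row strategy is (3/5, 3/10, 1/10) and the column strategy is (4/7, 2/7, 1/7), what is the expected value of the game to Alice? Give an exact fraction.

Against (4/7, 2/7, 1/7), each row's expected payoff is 1: -3; 2: -2; 3: 33/7.
Taking the (3/5, 3/10, 1/10)-weighted average: (3/5)·(-3) + (3/10)·(-2) + (1/10)·(33/7) = -27/14.

-27/14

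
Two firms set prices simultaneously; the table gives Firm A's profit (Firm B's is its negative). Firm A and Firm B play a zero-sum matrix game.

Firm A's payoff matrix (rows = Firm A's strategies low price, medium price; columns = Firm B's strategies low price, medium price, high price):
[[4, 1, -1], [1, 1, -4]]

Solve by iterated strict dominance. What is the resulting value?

Column medium price is strictly dominated by high price for Firm B (-1<1, -4<1); eliminate medium price.
Row medium price is strictly dominated by row low price (4>1, -1>-4); eliminate medium price.
Column low price is strictly dominated by high price for Firm B (-1<4); eliminate low price.
Only (low price, high price) remains, with payoff -1.

-1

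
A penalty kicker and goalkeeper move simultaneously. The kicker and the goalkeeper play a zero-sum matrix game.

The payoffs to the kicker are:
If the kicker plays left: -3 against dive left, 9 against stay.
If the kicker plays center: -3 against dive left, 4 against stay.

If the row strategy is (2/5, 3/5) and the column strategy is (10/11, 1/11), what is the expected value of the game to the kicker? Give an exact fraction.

-24/11

Against (10/11, 1/11), each row's expected payoff is left: -21/11; center: -26/11.
Taking the (2/5, 3/5)-weighted average: (2/5)·(-21/11) + (3/5)·(-26/11) = -24/11.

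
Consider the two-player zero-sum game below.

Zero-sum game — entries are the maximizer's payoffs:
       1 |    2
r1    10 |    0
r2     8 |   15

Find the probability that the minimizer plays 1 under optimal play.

15/17

Row minima are 0 and 8, so the maximizer's maximin is 8; column maxima are 10 and 15, so the minimizer's minimax is 10. These differ, so the equilibrium is in mixed strategies.
Let the minimizer play 1 with probability q. The maximizer is indifferent when 10q = 8q + 15(1−q), giving q = 15/17.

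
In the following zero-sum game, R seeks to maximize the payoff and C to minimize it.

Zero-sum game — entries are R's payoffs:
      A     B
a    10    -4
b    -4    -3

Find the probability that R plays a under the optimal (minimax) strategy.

Row minima are -4 and -4, so R's maximin is -4; column maxima are 10 and -3, so C's minimax is -3. These differ, so the equilibrium is in mixed strategies.
Let R play a with probability p. C is indifferent when 10p − 4(1−p) = −4p − 3(1−p), giving p = 1/15.

1/15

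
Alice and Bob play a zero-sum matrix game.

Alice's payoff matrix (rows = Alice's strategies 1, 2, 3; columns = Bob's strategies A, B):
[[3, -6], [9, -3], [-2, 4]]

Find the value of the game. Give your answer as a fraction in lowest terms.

Row 1 is strictly dominated by row 2, so Alice never plays it.
The remaining 2×2 game on (2, 3) × (A, B) has no saddle point. Let Alice play 2 with probability p; indifference gives 9p − 2(1−p) = −3p + 4(1−p), so p = 1/3.
Similarly Bob's optimal q on A is 7/18, and the value is 9·(7/18) + (-3)·(11/18) = 5/3.

5/3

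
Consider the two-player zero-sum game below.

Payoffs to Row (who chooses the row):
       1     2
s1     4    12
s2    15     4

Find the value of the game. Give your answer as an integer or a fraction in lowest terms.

164/19

Row minima are 4 and 4, so Row's maximin is 4; column maxima are 15 and 12, so Column's minimax is 12. These differ, so the equilibrium is in mixed strategies.
Let Row play s1 with probability p. Column is indifferent when 4p + 15(1−p) = 12p + 4(1−p), giving p = 11/19.
Let Column play 1 with probability q. Row is indifferent when 4q + 12(1−q) = 15q + 4(1−q), giving q = 8/19.
The value is 4·(8/19) + (12)·(11/19) = 164/19.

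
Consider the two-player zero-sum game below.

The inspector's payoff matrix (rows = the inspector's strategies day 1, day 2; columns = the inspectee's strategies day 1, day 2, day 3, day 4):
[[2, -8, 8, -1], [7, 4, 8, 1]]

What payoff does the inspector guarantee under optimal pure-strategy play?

Row minima: -8, 1 → the inspector's maximin is 1.
Column maxima: 7, 4, 8, 1 → the inspectee's minimax is 1.
They coincide at (day 2, day 4), so the value is 1.

1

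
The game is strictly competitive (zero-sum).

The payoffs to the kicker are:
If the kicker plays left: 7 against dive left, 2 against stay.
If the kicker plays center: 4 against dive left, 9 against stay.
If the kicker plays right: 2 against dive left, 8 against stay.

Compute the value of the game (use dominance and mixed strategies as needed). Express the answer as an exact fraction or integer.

Row right is strictly dominated by row center, so the kicker never plays it.
The remaining 2×2 game on (left, center) × (dive left, stay) has no saddle point. Let the kicker play left with probability p; indifference gives 7p + 4(1−p) = 2p + 9(1−p), so p = 1/2.
Similarly the goalkeeper's optimal q on dive left is 7/10, and the value is 7·(7/10) + (2)·(3/10) = 11/2.

11/2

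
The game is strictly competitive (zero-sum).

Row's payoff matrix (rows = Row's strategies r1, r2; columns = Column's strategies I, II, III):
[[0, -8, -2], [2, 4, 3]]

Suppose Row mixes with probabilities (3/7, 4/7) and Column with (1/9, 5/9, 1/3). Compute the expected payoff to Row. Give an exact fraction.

Against (1/9, 5/9, 1/3), each row's expected payoff is r1: -46/9; r2: 31/9.
Taking the (3/7, 4/7)-weighted average: (3/7)·(-46/9) + (4/7)·(31/9) = -2/9.

-2/9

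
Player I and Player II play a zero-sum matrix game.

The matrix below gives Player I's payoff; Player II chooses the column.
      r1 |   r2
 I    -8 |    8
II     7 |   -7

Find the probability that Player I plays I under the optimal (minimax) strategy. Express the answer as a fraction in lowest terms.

7/15

Row minima are -8 and -7, so Player I's maximin is -7; column maxima are 7 and 8, so Player II's minimax is 7. These differ, so the equilibrium is in mixed strategies.
Let Player I play I with probability p. Player II is indifferent when −8p + 7(1−p) = 8p − 7(1−p), giving p = 7/15.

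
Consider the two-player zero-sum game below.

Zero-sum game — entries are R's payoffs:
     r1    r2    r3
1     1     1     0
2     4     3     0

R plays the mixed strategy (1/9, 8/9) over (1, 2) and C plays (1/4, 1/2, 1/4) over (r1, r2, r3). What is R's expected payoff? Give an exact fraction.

83/36

Against (1/4, 1/2, 1/4), each row's expected payoff is 1: 3/4; 2: 5/2.
Taking the (1/9, 8/9)-weighted average: (1/9)·(3/4) + (8/9)·(5/2) = 83/36.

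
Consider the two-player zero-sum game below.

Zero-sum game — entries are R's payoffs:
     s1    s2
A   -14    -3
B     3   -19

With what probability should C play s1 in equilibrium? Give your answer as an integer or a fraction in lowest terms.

Row minima are -14 and -19, so R's maximin is -14; column maxima are 3 and -3, so C's minimax is -3. These differ, so the equilibrium is in mixed strategies.
Let C play s1 with probability q. R is indifferent when −14q − 3(1−q) = 3q − 19(1−q), giving q = 16/33.

16/33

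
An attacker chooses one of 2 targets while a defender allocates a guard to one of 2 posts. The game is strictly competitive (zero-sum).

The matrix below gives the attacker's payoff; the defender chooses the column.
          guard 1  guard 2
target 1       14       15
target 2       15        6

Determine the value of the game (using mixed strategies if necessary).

Row minima are 14 and 6, so the attacker's maximin is 14; column maxima are 15 and 15, so the defender's minimax is 15. These differ, so the equilibrium is in mixed strategies.
Let the attacker play target 1 with probability p. The defender is indifferent when 14p + 15(1−p) = 15p + 6(1−p), giving p = 9/10.
Let the defender play guard 1 with probability q. The attacker is indifferent when 14q + 15(1−q) = 15q + 6(1−q), giving q = 9/10.
The value is 14·(9/10) + (15)·(1/10) = 141/10.

141/10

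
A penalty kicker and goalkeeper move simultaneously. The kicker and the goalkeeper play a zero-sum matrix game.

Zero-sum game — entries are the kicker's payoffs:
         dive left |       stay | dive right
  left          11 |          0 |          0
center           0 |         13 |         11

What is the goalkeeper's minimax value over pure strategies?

The worst case (largest entry) in each column is dive left: 11, stay: 13, dive right: 11.
The best (smallest) of these is 11.

11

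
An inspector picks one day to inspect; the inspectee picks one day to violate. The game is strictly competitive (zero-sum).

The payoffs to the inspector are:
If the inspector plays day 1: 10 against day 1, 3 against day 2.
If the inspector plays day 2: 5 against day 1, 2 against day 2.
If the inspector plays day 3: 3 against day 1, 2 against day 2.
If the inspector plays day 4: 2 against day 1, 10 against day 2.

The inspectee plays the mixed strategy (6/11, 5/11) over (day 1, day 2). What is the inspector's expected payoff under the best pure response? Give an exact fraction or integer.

75/11

day 1: (10)·(6/11) + (3)·(5/11) = 75/11.
day 2: (5)·(6/11) + (2)·(5/11) = 40/11.
day 3: (3)·(6/11) + (2)·(5/11) = 28/11.
day 4: (2)·(6/11) + (10)·(5/11) = 62/11.
The best pure response is day 1 with expected payoff 75/11.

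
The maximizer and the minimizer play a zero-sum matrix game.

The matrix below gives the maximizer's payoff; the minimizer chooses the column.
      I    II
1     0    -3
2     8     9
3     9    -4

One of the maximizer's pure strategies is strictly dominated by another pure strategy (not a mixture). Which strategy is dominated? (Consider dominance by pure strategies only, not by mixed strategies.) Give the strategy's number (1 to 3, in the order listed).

1

Compare 1 with 2: 8 > 0, 9 > -3.
So 2 strictly dominates 1 for the maximizer; 1 is strictly dominated.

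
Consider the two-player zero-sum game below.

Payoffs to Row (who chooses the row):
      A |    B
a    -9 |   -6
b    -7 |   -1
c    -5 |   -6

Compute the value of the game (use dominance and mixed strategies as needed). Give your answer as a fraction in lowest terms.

-37/7

Row a is strictly dominated by row b, so Row never plays it.
The remaining 2×2 game on (b, c) × (A, B) has no saddle point. Let Row play b with probability p; indifference gives −7p − 5(1−p) = −p − 6(1−p), so p = 1/7.
Similarly Column's optimal q on A is 5/7, and the value is -7·(5/7) + (-1)·(2/7) = -37/7.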